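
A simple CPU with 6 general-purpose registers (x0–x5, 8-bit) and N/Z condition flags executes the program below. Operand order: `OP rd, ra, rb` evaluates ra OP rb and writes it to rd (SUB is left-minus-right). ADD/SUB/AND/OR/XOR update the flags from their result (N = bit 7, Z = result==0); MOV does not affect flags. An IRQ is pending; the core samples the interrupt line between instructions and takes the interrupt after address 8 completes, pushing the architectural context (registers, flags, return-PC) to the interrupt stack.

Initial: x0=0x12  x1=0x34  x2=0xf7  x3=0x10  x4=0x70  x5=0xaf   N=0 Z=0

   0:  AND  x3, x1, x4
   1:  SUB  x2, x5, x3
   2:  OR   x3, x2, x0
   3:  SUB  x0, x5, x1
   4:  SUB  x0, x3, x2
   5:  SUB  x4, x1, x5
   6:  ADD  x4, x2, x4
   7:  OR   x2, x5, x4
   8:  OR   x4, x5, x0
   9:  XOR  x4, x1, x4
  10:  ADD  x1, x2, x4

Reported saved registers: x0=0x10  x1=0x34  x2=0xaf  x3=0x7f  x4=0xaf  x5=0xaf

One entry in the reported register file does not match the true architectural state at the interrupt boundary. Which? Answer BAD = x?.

BAD = x0

after  0: x0=0x12 x1=0x34 x2=0xf7 x3=0x30 x4=0x70 x5=0xaf  N=0 Z=0
after  1: x0=0x12 x1=0x34 x2=0x7f x3=0x30 x4=0x70 x5=0xaf  N=0 Z=0
after  2: x0=0x12 x1=0x34 x2=0x7f x3=0x7f x4=0x70 x5=0xaf  N=0 Z=0
after  3: x0=0x7b x1=0x34 x2=0x7f x3=0x7f x4=0x70 x5=0xaf  N=0 Z=0
after  4: x0=0x00 x1=0x34 x2=0x7f x3=0x7f x4=0x70 x5=0xaf  N=0 Z=1
after  5: x0=0x00 x1=0x34 x2=0x7f x3=0x7f x4=0x85 x5=0xaf  N=1 Z=0
after  6: x0=0x00 x1=0x34 x2=0x7f x3=0x7f x4=0x04 x5=0xaf  N=0 Z=0
after  7: x0=0x00 x1=0x34 x2=0xaf x3=0x7f x4=0x04 x5=0xaf  N=1 Z=0
after  8: x0=0x00 x1=0x34 x2=0xaf x3=0x7f x4=0xaf x5=0xaf  N=1 Z=0
-- IRQ taken; context saved, return-PC = 9 --
mismatch: x0: reported 0x10 vs actual 0x00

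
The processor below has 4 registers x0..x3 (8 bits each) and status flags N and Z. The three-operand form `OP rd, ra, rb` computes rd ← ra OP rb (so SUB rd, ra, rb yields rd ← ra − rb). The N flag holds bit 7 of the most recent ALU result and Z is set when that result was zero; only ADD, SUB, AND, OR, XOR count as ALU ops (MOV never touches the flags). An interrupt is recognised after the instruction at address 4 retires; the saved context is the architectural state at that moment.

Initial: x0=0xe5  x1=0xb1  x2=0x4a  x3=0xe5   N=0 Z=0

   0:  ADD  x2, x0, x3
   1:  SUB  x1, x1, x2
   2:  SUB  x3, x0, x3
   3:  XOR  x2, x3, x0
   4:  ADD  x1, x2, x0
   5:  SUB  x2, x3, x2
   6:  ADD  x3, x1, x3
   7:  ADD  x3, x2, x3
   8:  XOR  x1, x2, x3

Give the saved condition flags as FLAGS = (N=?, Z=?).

FLAGS = (N=1, Z=0)

after  0: x0=0xe5 x1=0xb1 x2=0xca x3=0xe5  N=1 Z=0
after  1: x0=0xe5 x1=0xe7 x2=0xca x3=0xe5  N=1 Z=0
after  2: x0=0xe5 x1=0xe7 x2=0xca x3=0x00  N=0 Z=1
after  3: x0=0xe5 x1=0xe7 x2=0xe5 x3=0x00  N=1 Z=0
after  4: x0=0xe5 x1=0xca x2=0xe5 x3=0x00  N=1 Z=0
-- IRQ taken; context saved, return-PC = 5 --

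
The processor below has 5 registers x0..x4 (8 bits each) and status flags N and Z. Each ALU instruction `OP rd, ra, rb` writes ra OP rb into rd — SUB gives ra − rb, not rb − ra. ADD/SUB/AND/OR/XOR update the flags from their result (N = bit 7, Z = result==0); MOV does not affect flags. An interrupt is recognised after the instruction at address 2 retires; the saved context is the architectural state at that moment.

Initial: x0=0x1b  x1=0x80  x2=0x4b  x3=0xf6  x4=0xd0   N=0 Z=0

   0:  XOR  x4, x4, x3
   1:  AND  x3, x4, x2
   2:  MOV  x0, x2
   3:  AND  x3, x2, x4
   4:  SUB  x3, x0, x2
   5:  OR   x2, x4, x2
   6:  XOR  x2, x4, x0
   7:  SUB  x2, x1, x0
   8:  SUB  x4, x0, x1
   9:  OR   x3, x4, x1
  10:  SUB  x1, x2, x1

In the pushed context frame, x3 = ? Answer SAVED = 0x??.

after  0: x0=0x1b x1=0x80 x2=0x4b x3=0xf6 x4=0x26  N=0 Z=0
after  1: x0=0x1b x1=0x80 x2=0x4b x3=0x02 x4=0x26  N=0 Z=0
after  2: x0=0x4b x1=0x80 x2=0x4b x3=0x02 x4=0x26  N=0 Z=0
-- IRQ taken; context saved, return-PC = 3 --

SAVED = 0x02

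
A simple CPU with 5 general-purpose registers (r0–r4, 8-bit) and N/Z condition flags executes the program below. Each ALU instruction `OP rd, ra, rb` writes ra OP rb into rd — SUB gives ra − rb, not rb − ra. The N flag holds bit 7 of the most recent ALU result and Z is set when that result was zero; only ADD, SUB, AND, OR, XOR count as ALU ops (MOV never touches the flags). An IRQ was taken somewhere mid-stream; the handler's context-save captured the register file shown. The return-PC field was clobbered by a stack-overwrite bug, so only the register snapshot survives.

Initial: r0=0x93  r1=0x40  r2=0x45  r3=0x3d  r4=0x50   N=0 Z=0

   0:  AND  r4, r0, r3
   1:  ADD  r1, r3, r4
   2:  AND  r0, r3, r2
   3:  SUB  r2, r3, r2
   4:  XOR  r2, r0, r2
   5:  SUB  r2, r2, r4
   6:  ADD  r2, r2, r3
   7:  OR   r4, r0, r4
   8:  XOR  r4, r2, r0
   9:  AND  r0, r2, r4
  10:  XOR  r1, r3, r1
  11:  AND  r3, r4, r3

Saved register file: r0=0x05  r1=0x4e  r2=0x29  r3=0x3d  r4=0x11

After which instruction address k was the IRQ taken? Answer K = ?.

after  0: r0=0x93 r1=0x40 r2=0x45 r3=0x3d r4=0x11  N=0 Z=0
after  1: r0=0x93 r1=0x4e r2=0x45 r3=0x3d r4=0x11  N=0 Z=0
after  2: r0=0x05 r1=0x4e r2=0x45 r3=0x3d r4=0x11  N=0 Z=0
after  3: r0=0x05 r1=0x4e r2=0xf8 r3=0x3d r4=0x11  N=1 Z=0
after  4: r0=0x05 r1=0x4e r2=0xfd r3=0x3d r4=0x11  N=1 Z=0
after  5: r0=0x05 r1=0x4e r2=0xec r3=0x3d r4=0x11  N=1 Z=0
after  6: r0=0x05 r1=0x4e r2=0x29 r3=0x3d r4=0x11  N=0 Z=0
-- IRQ taken; context saved, return-PC = 7 --

K = 6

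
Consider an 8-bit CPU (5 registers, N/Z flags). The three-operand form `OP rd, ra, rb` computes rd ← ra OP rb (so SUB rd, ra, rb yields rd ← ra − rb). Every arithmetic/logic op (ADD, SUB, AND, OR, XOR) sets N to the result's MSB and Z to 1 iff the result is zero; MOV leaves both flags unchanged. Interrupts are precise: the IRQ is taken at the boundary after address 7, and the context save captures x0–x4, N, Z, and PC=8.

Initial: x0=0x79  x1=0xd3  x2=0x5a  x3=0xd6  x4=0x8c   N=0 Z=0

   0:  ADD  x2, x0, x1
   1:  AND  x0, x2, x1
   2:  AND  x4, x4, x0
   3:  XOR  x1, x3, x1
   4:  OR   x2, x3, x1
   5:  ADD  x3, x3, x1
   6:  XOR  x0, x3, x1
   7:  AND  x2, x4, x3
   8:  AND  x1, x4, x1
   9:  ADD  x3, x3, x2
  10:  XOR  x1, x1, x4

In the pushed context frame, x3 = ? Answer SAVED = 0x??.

after  0: x0=0x79 x1=0xd3 x2=0x4c x3=0xd6 x4=0x8c  N=0 Z=0
after  1: x0=0x40 x1=0xd3 x2=0x4c x3=0xd6 x4=0x8c  N=0 Z=0
after  2: x0=0x40 x1=0xd3 x2=0x4c x3=0xd6 x4=0x00  N=0 Z=1
after  3: x0=0x40 x1=0x05 x2=0x4c x3=0xd6 x4=0x00  N=0 Z=0
after  4: x0=0x40 x1=0x05 x2=0xd7 x3=0xd6 x4=0x00  N=1 Z=0
after  5: x0=0x40 x1=0x05 x2=0xd7 x3=0xdb x4=0x00  N=1 Z=0
after  6: x0=0xde x1=0x05 x2=0xd7 x3=0xdb x4=0x00  N=1 Z=0
after  7: x0=0xde x1=0x05 x2=0x00 x3=0xdb x4=0x00  N=0 Z=1
-- IRQ taken; context saved, return-PC = 8 --

SAVED = 0xdb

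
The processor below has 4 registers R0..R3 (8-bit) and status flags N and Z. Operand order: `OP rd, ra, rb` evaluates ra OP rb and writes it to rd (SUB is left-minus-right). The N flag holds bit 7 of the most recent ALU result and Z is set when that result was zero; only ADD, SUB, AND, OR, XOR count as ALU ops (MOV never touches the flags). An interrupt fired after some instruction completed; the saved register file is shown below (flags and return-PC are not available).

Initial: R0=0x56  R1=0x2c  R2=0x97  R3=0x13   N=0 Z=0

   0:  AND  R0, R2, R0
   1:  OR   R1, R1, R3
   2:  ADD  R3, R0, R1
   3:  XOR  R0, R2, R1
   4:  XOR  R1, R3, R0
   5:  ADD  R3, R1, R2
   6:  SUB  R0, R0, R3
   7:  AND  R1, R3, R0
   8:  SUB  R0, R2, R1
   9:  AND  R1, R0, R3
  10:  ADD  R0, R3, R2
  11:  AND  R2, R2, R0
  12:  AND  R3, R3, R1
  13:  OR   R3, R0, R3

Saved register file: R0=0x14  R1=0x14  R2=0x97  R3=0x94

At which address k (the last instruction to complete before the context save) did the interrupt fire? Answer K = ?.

K = 7

after  0: R0=0x16 R1=0x2c R2=0x97 R3=0x13  N=0 Z=0
after  1: R0=0x16 R1=0x3f R2=0x97 R3=0x13  N=0 Z=0
after  2: R0=0x16 R1=0x3f R2=0x97 R3=0x55  N=0 Z=0
after  3: R0=0xa8 R1=0x3f R2=0x97 R3=0x55  N=1 Z=0
after  4: R0=0xa8 R1=0xfd R2=0x97 R3=0x55  N=1 Z=0
after  5: R0=0xa8 R1=0xfd R2=0x97 R3=0x94  N=1 Z=0
after  6: R0=0x14 R1=0xfd R2=0x97 R3=0x94  N=0 Z=0
after  7: R0=0x14 R1=0x14 R2=0x97 R3=0x94  N=0 Z=0
-- IRQ taken; context saved, return-PC = 8 --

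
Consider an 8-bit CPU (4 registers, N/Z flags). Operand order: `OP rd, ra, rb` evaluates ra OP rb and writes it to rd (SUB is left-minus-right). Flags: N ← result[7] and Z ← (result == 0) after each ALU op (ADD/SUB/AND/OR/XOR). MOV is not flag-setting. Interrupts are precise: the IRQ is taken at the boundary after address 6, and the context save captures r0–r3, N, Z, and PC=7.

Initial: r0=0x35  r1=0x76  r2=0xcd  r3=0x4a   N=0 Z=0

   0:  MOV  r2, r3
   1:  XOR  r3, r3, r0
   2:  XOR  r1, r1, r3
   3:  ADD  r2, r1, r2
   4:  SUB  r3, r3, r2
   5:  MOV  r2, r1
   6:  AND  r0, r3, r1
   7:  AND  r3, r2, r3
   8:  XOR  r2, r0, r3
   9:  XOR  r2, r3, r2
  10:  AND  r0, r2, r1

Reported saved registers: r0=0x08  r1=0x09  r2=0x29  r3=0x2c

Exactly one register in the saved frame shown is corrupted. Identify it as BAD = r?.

after  0: r0=0x35 r1=0x76 r2=0x4a r3=0x4a  N=0 Z=0
after  1: r0=0x35 r1=0x76 r2=0x4a r3=0x7f  N=0 Z=0
after  2: r0=0x35 r1=0x09 r2=0x4a r3=0x7f  N=0 Z=0
after  3: r0=0x35 r1=0x09 r2=0x53 r3=0x7f  N=0 Z=0
after  4: r0=0x35 r1=0x09 r2=0x53 r3=0x2c  N=0 Z=0
after  5: r0=0x35 r1=0x09 r2=0x09 r3=0x2c  N=0 Z=0
after  6: r0=0x08 r1=0x09 r2=0x09 r3=0x2c  N=0 Z=0
-- IRQ taken; context saved, return-PC = 7 --
mismatch: r2: reported 0x29 vs actual 0x09

BAD = r2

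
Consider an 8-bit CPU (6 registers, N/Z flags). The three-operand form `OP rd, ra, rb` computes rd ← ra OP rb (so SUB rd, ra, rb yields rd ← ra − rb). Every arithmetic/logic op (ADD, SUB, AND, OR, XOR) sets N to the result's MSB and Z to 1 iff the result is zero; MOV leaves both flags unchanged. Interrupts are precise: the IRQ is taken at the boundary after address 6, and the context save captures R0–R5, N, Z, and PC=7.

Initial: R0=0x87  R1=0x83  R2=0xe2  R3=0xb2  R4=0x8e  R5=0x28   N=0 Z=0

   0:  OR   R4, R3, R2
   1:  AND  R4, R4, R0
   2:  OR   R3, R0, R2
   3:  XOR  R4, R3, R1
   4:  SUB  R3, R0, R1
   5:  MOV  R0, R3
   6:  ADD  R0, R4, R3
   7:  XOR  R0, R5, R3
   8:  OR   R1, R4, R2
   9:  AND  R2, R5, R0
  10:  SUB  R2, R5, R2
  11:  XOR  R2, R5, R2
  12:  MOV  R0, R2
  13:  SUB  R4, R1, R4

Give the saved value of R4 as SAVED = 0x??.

after  0: R0=0x87 R1=0x83 R2=0xe2 R3=0xb2 R4=0xf2 R5=0x28  N=1 Z=0
after  1: R0=0x87 R1=0x83 R2=0xe2 R3=0xb2 R4=0x82 R5=0x28  N=1 Z=0
after  2: R0=0x87 R1=0x83 R2=0xe2 R3=0xe7 R4=0x82 R5=0x28  N=1 Z=0
after  3: R0=0x87 R1=0x83 R2=0xe2 R3=0xe7 R4=0x64 R5=0x28  N=0 Z=0
after  4: R0=0x87 R1=0x83 R2=0xe2 R3=0x04 R4=0x64 R5=0x28  N=0 Z=0
after  5: R0=0x04 R1=0x83 R2=0xe2 R3=0x04 R4=0x64 R5=0x28  N=0 Z=0
after  6: R0=0x68 R1=0x83 R2=0xe2 R3=0x04 R4=0x64 R5=0x28  N=0 Z=0
-- IRQ taken; context saved, return-PC = 7 --

SAVED = 0x64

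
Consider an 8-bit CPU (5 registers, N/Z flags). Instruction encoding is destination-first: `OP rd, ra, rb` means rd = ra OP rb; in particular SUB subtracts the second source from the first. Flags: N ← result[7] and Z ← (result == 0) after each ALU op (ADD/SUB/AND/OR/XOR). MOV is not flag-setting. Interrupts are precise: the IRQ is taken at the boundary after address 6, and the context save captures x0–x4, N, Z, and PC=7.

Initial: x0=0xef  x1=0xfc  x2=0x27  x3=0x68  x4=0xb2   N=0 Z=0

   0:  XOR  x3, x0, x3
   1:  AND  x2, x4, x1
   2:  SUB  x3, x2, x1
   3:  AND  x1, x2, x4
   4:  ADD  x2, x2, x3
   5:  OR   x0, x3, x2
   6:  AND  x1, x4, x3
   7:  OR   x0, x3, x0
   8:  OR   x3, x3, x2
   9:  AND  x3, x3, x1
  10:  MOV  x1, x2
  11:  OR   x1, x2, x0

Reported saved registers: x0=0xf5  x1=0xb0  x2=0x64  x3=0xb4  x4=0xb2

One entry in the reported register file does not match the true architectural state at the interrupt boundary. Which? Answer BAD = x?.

after  0: x0=0xef x1=0xfc x2=0x27 x3=0x87 x4=0xb2  N=1 Z=0
after  1: x0=0xef x1=0xfc x2=0xb0 x3=0x87 x4=0xb2  N=1 Z=0
after  2: x0=0xef x1=0xfc x2=0xb0 x3=0xb4 x4=0xb2  N=1 Z=0
after  3: x0=0xef x1=0xb0 x2=0xb0 x3=0xb4 x4=0xb2  N=1 Z=0
after  4: x0=0xef x1=0xb0 x2=0x64 x3=0xb4 x4=0xb2  N=0 Z=0
after  5: x0=0xf4 x1=0xb0 x2=0x64 x3=0xb4 x4=0xb2  N=1 Z=0
after  6: x0=0xf4 x1=0xb0 x2=0x64 x3=0xb4 x4=0xb2  N=1 Z=0
-- IRQ taken; context saved, return-PC = 7 --
mismatch: x0: reported 0xf5 vs actual 0xf4

BAD = x0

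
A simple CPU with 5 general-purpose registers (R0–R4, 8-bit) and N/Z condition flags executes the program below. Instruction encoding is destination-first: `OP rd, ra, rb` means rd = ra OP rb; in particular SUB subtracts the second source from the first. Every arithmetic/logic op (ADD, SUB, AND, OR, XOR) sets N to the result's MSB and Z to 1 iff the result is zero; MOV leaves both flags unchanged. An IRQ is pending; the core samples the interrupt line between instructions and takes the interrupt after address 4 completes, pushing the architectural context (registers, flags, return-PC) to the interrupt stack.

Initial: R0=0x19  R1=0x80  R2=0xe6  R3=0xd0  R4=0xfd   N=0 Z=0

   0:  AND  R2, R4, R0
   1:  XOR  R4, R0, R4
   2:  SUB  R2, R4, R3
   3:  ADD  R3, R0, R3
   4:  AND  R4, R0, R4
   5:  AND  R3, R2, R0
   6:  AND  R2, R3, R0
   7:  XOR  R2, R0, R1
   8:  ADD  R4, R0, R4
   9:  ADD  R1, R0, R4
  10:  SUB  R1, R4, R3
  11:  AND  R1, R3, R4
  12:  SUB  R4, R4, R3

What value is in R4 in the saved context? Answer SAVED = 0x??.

after  0: R0=0x19 R1=0x80 R2=0x19 R3=0xd0 R4=0xfd  N=0 Z=0
after  1: R0=0x19 R1=0x80 R2=0x19 R3=0xd0 R4=0xe4  N=1 Z=0
after  2: R0=0x19 R1=0x80 R2=0x14 R3=0xd0 R4=0xe4  N=0 Z=0
after  3: R0=0x19 R1=0x80 R2=0x14 R3=0xe9 R4=0xe4  N=1 Z=0
after  4: R0=0x19 R1=0x80 R2=0x14 R3=0xe9 R4=0x00  N=0 Z=1
-- IRQ taken; context saved, return-PC = 5 --

SAVED = 0x00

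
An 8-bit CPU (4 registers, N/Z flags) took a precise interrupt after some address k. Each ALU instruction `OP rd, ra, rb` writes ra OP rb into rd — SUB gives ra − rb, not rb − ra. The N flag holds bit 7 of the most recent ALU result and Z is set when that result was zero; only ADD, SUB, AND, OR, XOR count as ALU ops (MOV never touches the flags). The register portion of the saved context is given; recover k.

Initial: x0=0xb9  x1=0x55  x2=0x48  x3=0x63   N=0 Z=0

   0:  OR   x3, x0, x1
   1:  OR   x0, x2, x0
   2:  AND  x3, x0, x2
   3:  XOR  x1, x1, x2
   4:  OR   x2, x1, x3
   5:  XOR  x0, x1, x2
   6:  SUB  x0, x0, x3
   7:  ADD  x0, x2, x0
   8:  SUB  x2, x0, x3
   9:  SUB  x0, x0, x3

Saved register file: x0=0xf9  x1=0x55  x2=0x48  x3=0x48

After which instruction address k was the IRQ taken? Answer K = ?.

K = 2

after  0: x0=0xb9 x1=0x55 x2=0x48 x3=0xfd  N=1 Z=0
after  1: x0=0xf9 x1=0x55 x2=0x48 x3=0xfd  N=1 Z=0
after  2: x0=0xf9 x1=0x55 x2=0x48 x3=0x48  N=0 Z=0
-- IRQ taken; context saved, return-PC = 3 --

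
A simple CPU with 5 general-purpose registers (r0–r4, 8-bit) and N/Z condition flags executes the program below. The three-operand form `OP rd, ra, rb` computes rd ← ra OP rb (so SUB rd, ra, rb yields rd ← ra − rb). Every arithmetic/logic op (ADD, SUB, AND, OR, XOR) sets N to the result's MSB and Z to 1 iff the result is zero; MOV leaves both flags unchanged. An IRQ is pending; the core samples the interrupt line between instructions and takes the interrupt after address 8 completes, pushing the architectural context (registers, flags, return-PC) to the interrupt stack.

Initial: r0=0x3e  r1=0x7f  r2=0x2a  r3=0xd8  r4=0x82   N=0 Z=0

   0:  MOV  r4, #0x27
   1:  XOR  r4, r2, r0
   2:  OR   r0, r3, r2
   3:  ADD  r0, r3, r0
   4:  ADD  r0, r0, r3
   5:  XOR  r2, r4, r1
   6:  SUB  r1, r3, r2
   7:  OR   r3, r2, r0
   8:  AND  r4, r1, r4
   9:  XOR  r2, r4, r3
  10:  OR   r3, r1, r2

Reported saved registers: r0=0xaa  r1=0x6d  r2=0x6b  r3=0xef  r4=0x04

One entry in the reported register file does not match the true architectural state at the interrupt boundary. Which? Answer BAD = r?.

after  0: r0=0x3e r1=0x7f r2=0x2a r3=0xd8 r4=0x27  N=0 Z=0
after  1: r0=0x3e r1=0x7f r2=0x2a r3=0xd8 r4=0x14  N=0 Z=0
after  2: r0=0xfa r1=0x7f r2=0x2a r3=0xd8 r4=0x14  N=1 Z=0
after  3: r0=0xd2 r1=0x7f r2=0x2a r3=0xd8 r4=0x14  N=1 Z=0
after  4: r0=0xaa r1=0x7f r2=0x2a r3=0xd8 r4=0x14  N=1 Z=0
after  5: r0=0xaa r1=0x7f r2=0x6b r3=0xd8 r4=0x14  N=0 Z=0
after  6: r0=0xaa r1=0x6d r2=0x6b r3=0xd8 r4=0x14  N=0 Z=0
after  7: r0=0xaa r1=0x6d r2=0x6b r3=0xeb r4=0x14  N=1 Z=0
after  8: r0=0xaa r1=0x6d r2=0x6b r3=0xeb r4=0x04  N=0 Z=0
-- IRQ taken; context saved, return-PC = 9 --
mismatch: r3: reported 0xef vs actual 0xeb

BAD = r3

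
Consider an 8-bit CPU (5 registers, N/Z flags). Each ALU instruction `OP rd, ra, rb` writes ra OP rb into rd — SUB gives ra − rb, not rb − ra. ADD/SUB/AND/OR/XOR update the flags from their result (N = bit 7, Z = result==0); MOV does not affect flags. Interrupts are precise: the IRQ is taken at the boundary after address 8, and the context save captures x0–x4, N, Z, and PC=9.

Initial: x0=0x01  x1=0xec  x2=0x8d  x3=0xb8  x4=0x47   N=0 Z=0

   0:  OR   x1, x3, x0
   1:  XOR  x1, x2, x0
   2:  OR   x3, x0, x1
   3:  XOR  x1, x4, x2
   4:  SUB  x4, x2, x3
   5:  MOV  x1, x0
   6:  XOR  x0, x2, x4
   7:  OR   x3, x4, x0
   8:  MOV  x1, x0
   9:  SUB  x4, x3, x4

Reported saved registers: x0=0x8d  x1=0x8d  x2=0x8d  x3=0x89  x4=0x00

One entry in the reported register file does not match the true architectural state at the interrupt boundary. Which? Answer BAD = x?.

after  0: x0=0x01 x1=0xb9 x2=0x8d x3=0xb8 x4=0x47  N=1 Z=0
after  1: x0=0x01 x1=0x8c x2=0x8d x3=0xb8 x4=0x47  N=1 Z=0
after  2: x0=0x01 x1=0x8c x2=0x8d x3=0x8d x4=0x47  N=1 Z=0
after  3: x0=0x01 x1=0xca x2=0x8d x3=0x8d x4=0x47  N=1 Z=0
after  4: x0=0x01 x1=0xca x2=0x8d x3=0x8d x4=0x00  N=0 Z=1
after  5: x0=0x01 x1=0x01 x2=0x8d x3=0x8d x4=0x00  N=0 Z=1
after  6: x0=0x8d x1=0x01 x2=0x8d x3=0x8d x4=0x00  N=1 Z=0
after  7: x0=0x8d x1=0x01 x2=0x8d x3=0x8d x4=0x00  N=1 Z=0
after  8: x0=0x8d x1=0x8d x2=0x8d x3=0x8d x4=0x00  N=1 Z=0
-- IRQ taken; context saved, return-PC = 9 --
mismatch: x3: reported 0x89 vs actual 0x8d

BAD = x3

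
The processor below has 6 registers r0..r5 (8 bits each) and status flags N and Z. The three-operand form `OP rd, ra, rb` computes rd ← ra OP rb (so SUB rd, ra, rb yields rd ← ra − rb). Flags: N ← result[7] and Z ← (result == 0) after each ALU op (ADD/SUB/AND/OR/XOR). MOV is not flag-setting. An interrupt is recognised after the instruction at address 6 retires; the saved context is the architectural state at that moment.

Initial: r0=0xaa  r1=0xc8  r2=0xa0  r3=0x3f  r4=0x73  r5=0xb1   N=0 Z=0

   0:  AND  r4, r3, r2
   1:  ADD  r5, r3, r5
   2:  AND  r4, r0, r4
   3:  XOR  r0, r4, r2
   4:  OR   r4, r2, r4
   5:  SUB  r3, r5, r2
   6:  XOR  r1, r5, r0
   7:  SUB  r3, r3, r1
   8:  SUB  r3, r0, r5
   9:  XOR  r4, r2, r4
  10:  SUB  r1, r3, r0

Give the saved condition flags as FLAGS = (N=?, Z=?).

after  0: r0=0xaa r1=0xc8 r2=0xa0 r3=0x3f r4=0x20 r5=0xb1  N=0 Z=0
after  1: r0=0xaa r1=0xc8 r2=0xa0 r3=0x3f r4=0x20 r5=0xf0  N=1 Z=0
after  2: r0=0xaa r1=0xc8 r2=0xa0 r3=0x3f r4=0x20 r5=0xf0  N=0 Z=0
after  3: r0=0x80 r1=0xc8 r2=0xa0 r3=0x3f r4=0x20 r5=0xf0  N=1 Z=0
after  4: r0=0x80 r1=0xc8 r2=0xa0 r3=0x3f r4=0xa0 r5=0xf0  N=1 Z=0
after  5: r0=0x80 r1=0xc8 r2=0xa0 r3=0x50 r4=0xa0 r5=0xf0  N=0 Z=0
after  6: r0=0x80 r1=0x70 r2=0xa0 r3=0x50 r4=0xa0 r5=0xf0  N=0 Z=0
-- IRQ taken; context saved, return-PC = 7 --

FLAGS = (N=0, Z=0)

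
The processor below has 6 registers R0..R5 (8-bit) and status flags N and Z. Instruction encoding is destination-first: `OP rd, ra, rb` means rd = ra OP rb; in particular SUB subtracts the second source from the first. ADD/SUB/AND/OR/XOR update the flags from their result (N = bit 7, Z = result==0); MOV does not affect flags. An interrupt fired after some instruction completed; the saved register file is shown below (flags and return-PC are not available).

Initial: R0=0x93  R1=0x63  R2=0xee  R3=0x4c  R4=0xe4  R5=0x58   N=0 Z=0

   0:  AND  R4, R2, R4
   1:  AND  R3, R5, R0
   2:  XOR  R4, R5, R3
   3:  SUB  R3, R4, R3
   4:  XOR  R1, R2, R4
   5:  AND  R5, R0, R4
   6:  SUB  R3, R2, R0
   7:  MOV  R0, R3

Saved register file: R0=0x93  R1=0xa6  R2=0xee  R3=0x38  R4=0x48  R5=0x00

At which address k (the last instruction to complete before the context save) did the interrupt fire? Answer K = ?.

K = 5

after  0: R0=0x93 R1=0x63 R2=0xee R3=0x4c R4=0xe4 R5=0x58  N=1 Z=0
after  1: R0=0x93 R1=0x63 R2=0xee R3=0x10 R4=0xe4 R5=0x58  N=0 Z=0
after  2: R0=0x93 R1=0x63 R2=0xee R3=0x10 R4=0x48 R5=0x58  N=0 Z=0
after  3: R0=0x93 R1=0x63 R2=0xee R3=0x38 R4=0x48 R5=0x58  N=0 Z=0
after  4: R0=0x93 R1=0xa6 R2=0xee R3=0x38 R4=0x48 R5=0x58  N=1 Z=0
after  5: R0=0x93 R1=0xa6 R2=0xee R3=0x38 R4=0x48 R5=0x00  N=0 Z=1
-- IRQ taken; context saved, return-PC = 6 --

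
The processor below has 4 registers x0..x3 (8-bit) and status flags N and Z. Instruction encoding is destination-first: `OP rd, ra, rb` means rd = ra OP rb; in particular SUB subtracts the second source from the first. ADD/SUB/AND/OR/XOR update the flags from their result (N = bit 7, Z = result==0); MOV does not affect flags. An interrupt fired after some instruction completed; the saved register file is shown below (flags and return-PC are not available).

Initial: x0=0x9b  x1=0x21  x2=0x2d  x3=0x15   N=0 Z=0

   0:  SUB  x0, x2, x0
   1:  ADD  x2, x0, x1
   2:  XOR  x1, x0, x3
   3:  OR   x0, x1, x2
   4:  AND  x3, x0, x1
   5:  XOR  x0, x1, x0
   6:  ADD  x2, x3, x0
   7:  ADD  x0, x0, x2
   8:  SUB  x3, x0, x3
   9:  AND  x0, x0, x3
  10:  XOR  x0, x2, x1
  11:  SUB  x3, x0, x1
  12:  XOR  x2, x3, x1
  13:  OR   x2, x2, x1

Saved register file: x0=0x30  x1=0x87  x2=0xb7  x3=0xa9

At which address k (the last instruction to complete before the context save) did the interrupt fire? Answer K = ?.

after  0: x0=0x92 x1=0x21 x2=0x2d x3=0x15  N=1 Z=0
after  1: x0=0x92 x1=0x21 x2=0xb3 x3=0x15  N=1 Z=0
after  2: x0=0x92 x1=0x87 x2=0xb3 x3=0x15  N=1 Z=0
after  3: x0=0xb7 x1=0x87 x2=0xb3 x3=0x15  N=1 Z=0
after  4: x0=0xb7 x1=0x87 x2=0xb3 x3=0x87  N=1 Z=0
after  5: x0=0x30 x1=0x87 x2=0xb3 x3=0x87  N=0 Z=0
after  6: x0=0x30 x1=0x87 x2=0xb7 x3=0x87  N=1 Z=0
after  7: x0=0xe7 x1=0x87 x2=0xb7 x3=0x87  N=1 Z=0
after  8: x0=0xe7 x1=0x87 x2=0xb7 x3=0x60  N=0 Z=0
after  9: x0=0x60 x1=0x87 x2=0xb7 x3=0x60  N=0 Z=0
after 10: x0=0x30 x1=0x87 x2=0xb7 x3=0x60  N=0 Z=0
after 11: x0=0x30 x1=0x87 x2=0xb7 x3=0xa9  N=1 Z=0
-- IRQ taken; context saved, return-PC = 12 --

K = 11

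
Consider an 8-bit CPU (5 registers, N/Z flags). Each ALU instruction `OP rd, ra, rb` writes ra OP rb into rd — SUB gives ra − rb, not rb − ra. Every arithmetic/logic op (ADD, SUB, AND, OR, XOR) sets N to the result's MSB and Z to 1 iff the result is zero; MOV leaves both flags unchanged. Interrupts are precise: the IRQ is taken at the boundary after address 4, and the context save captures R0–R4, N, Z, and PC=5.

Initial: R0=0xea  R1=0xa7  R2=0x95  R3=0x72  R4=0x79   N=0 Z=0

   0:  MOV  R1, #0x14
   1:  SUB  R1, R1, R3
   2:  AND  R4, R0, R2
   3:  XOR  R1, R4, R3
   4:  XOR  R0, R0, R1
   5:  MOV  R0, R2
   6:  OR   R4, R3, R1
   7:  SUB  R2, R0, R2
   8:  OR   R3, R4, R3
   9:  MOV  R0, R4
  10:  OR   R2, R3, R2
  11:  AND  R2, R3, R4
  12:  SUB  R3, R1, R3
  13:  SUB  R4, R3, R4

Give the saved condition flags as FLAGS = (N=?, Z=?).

FLAGS = (N=0, Z=0)

after  0: R0=0xea R1=0x14 R2=0x95 R3=0x72 R4=0x79  N=0 Z=0
after  1: R0=0xea R1=0xa2 R2=0x95 R3=0x72 R4=0x79  N=1 Z=0
after  2: R0=0xea R1=0xa2 R2=0x95 R3=0x72 R4=0x80  N=1 Z=0
after  3: R0=0xea R1=0xf2 R2=0x95 R3=0x72 R4=0x80  N=1 Z=0
after  4: R0=0x18 R1=0xf2 R2=0x95 R3=0x72 R4=0x80  N=0 Z=0
-- IRQ taken; context saved, return-PC = 5 --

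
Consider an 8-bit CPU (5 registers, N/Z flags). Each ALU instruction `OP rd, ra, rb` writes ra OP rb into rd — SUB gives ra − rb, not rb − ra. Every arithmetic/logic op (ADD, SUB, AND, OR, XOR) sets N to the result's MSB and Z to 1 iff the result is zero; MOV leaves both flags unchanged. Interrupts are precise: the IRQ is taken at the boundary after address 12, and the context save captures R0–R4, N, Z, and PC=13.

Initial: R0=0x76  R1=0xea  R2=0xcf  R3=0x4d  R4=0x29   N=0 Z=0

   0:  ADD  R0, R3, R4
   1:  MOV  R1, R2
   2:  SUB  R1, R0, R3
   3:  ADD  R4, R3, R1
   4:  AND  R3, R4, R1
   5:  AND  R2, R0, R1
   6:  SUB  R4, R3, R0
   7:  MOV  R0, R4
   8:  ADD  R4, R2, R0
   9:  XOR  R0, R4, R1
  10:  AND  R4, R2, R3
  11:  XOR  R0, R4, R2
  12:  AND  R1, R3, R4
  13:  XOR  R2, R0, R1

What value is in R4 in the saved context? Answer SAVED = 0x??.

after  0: R0=0x76 R1=0xea R2=0xcf R3=0x4d R4=0x29  N=0 Z=0
after  1: R0=0x76 R1=0xcf R2=0xcf R3=0x4d R4=0x29  N=0 Z=0
after  2: R0=0x76 R1=0x29 R2=0xcf R3=0x4d R4=0x29  N=0 Z=0
after  3: R0=0x76 R1=0x29 R2=0xcf R3=0x4d R4=0x76  N=0 Z=0
after  4: R0=0x76 R1=0x29 R2=0xcf R3=0x20 R4=0x76  N=0 Z=0
after  5: R0=0x76 R1=0x29 R2=0x20 R3=0x20 R4=0x76  N=0 Z=0
after  6: R0=0x76 R1=0x29 R2=0x20 R3=0x20 R4=0xaa  N=1 Z=0
after  7: R0=0xaa R1=0x29 R2=0x20 R3=0x20 R4=0xaa  N=1 Z=0
after  8: R0=0xaa R1=0x29 R2=0x20 R3=0x20 R4=0xca  N=1 Z=0
after  9: R0=0xe3 R1=0x29 R2=0x20 R3=0x20 R4=0xca  N=1 Z=0
after 10: R0=0xe3 R1=0x29 R2=0x20 R3=0x20 R4=0x20  N=0 Z=0
after 11: R0=0x00 R1=0x29 R2=0x20 R3=0x20 R4=0x20  N=0 Z=1
after 12: R0=0x00 R1=0x20 R2=0x20 R3=0x20 R4=0x20  N=0 Z=0
-- IRQ taken; context saved, return-PC = 13 --

SAVED = 0x20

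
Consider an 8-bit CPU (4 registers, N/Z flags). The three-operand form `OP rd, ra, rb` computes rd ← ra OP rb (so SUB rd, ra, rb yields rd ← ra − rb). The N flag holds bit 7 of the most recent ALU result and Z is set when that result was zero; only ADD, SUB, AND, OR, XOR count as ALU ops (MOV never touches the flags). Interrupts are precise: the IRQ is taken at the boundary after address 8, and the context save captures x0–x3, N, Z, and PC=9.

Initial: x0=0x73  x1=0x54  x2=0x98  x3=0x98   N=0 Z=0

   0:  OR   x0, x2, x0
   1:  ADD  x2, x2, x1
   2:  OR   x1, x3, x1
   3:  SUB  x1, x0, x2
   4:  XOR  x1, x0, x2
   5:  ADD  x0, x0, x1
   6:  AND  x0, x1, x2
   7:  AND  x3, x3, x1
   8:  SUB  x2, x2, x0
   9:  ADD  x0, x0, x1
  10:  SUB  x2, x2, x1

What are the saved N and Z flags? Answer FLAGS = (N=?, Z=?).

FLAGS = (N=1, Z=0)

after  0: x0=0xfb x1=0x54 x2=0x98 x3=0x98  N=1 Z=0
after  1: x0=0xfb x1=0x54 x2=0xec x3=0x98  N=1 Z=0
after  2: x0=0xfb x1=0xdc x2=0xec x3=0x98  N=1 Z=0
after  3: x0=0xfb x1=0x0f x2=0xec x3=0x98  N=0 Z=0
after  4: x0=0xfb x1=0x17 x2=0xec x3=0x98  N=0 Z=0
after  5: x0=0x12 x1=0x17 x2=0xec x3=0x98  N=0 Z=0
after  6: x0=0x04 x1=0x17 x2=0xec x3=0x98  N=0 Z=0
after  7: x0=0x04 x1=0x17 x2=0xec x3=0x10  N=0 Z=0
after  8: x0=0x04 x1=0x17 x2=0xe8 x3=0x10  N=1 Z=0
-- IRQ taken; context saved, return-PC = 9 --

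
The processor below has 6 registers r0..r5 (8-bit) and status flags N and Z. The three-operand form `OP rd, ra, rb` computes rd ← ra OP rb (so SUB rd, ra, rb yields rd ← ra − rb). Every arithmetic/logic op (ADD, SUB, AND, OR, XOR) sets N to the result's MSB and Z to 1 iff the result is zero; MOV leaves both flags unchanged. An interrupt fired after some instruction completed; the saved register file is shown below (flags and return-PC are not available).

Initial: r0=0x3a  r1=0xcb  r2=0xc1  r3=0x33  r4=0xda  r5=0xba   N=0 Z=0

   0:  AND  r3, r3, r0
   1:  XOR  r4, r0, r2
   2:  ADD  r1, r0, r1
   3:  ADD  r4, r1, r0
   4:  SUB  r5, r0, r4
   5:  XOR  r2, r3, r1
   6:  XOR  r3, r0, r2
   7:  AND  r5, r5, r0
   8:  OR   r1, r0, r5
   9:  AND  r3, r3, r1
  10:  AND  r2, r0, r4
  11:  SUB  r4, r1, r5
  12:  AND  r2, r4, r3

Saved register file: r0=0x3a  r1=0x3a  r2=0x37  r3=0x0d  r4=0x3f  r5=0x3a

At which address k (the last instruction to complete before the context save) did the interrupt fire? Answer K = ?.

K = 8

after  0: r0=0x3a r1=0xcb r2=0xc1 r3=0x32 r4=0xda r5=0xba  N=0 Z=0
after  1: r0=0x3a r1=0xcb r2=0xc1 r3=0x32 r4=0xfb r5=0xba  N=1 Z=0
after  2: r0=0x3a r1=0x05 r2=0xc1 r3=0x32 r4=0xfb r5=0xba  N=0 Z=0
after  3: r0=0x3a r1=0x05 r2=0xc1 r3=0x32 r4=0x3f r5=0xba  N=0 Z=0
after  4: r0=0x3a r1=0x05 r2=0xc1 r3=0x32 r4=0x3f r5=0xfb  N=1 Z=0
after  5: r0=0x3a r1=0x05 r2=0x37 r3=0x32 r4=0x3f r5=0xfb  N=0 Z=0
after  6: r0=0x3a r1=0x05 r2=0x37 r3=0x0d r4=0x3f r5=0xfb  N=0 Z=0
after  7: r0=0x3a r1=0x05 r2=0x37 r3=0x0d r4=0x3f r5=0x3a  N=0 Z=0
after  8: r0=0x3a r1=0x3a r2=0x37 r3=0x0d r4=0x3f r5=0x3a  N=0 Z=0
-- IRQ taken; context saved, return-PC = 9 --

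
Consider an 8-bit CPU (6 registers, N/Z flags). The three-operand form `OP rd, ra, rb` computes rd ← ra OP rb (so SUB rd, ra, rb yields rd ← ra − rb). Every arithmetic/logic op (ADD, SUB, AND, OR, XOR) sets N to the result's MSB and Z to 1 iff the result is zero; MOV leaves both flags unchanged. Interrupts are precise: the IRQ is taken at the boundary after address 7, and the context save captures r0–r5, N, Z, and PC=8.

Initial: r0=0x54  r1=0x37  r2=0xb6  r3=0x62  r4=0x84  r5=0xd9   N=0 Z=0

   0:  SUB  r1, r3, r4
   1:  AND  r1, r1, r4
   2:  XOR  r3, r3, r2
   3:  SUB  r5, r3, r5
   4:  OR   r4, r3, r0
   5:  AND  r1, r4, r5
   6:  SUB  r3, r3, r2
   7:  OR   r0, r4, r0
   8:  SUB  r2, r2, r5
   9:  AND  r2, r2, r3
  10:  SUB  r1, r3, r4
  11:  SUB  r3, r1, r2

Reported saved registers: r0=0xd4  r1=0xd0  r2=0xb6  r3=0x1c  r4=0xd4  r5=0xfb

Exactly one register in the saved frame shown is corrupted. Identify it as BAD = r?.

BAD = r3

after  0: r0=0x54 r1=0xde r2=0xb6 r3=0x62 r4=0x84 r5=0xd9  N=1 Z=0
after  1: r0=0x54 r1=0x84 r2=0xb6 r3=0x62 r4=0x84 r5=0xd9  N=1 Z=0
after  2: r0=0x54 r1=0x84 r2=0xb6 r3=0xd4 r4=0x84 r5=0xd9  N=1 Z=0
after  3: r0=0x54 r1=0x84 r2=0xb6 r3=0xd4 r4=0x84 r5=0xfb  N=1 Z=0
after  4: r0=0x54 r1=0x84 r2=0xb6 r3=0xd4 r4=0xd4 r5=0xfb  N=1 Z=0
after  5: r0=0x54 r1=0xd0 r2=0xb6 r3=0xd4 r4=0xd4 r5=0xfb  N=1 Z=0
after  6: r0=0x54 r1=0xd0 r2=0xb6 r3=0x1e r4=0xd4 r5=0xfb  N=0 Z=0
after  7: r0=0xd4 r1=0xd0 r2=0xb6 r3=0x1e r4=0xd4 r5=0xfb  N=1 Z=0
-- IRQ taken; context saved, return-PC = 8 --
mismatch: r3: reported 0x1c vs actual 0x1e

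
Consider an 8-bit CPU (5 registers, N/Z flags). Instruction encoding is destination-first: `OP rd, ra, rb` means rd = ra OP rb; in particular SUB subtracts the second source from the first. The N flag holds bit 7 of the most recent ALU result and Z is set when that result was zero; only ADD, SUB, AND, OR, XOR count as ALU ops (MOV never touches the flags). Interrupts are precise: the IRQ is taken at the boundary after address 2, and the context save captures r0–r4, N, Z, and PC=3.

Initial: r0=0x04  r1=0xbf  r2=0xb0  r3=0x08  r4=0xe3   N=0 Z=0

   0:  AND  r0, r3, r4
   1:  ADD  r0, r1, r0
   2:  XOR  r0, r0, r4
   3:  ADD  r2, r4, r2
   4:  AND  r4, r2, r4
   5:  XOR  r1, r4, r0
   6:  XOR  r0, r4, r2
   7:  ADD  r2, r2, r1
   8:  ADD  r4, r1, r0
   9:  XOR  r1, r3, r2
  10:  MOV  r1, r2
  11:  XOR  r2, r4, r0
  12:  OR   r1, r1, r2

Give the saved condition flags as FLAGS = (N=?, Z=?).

after  0: r0=0x00 r1=0xbf r2=0xb0 r3=0x08 r4=0xe3  N=0 Z=1
after  1: r0=0xbf r1=0xbf r2=0xb0 r3=0x08 r4=0xe3  N=1 Z=0
after  2: r0=0x5c r1=0xbf r2=0xb0 r3=0x08 r4=0xe3  N=0 Z=0
-- IRQ taken; context saved, return-PC = 3 --

FLAGS = (N=0, Z=0)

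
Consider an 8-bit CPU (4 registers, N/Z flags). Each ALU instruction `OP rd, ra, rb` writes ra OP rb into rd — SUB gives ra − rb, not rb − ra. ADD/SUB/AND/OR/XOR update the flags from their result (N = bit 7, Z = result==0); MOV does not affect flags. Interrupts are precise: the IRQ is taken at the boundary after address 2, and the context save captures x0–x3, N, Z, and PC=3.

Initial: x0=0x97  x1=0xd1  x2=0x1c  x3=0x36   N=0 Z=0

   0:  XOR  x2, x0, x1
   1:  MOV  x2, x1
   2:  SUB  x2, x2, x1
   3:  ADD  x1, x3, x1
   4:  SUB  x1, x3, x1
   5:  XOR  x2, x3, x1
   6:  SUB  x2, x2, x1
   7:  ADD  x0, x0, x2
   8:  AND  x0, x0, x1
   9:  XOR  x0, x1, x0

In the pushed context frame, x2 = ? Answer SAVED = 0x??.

SAVED = 0x00

after  0: x0=0x97 x1=0xd1 x2=0x46 x3=0x36  N=0 Z=0
after  1: x0=0x97 x1=0xd1 x2=0xd1 x3=0x36  N=0 Z=0
after  2: x0=0x97 x1=0xd1 x2=0x00 x3=0x36  N=0 Z=1
-- IRQ taken; context saved, return-PC = 3 --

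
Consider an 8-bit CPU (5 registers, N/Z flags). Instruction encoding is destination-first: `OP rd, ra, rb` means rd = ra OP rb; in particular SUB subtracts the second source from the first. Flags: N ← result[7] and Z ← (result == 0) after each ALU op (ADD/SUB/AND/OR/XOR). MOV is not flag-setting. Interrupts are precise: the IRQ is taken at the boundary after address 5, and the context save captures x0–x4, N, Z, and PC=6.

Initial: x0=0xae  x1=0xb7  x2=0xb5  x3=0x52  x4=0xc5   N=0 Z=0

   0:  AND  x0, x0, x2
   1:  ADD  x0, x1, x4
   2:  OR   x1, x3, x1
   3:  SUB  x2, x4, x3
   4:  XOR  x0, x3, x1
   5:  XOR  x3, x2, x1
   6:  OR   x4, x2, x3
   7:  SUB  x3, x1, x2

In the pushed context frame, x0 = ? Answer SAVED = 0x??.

after  0: x0=0xa4 x1=0xb7 x2=0xb5 x3=0x52 x4=0xc5  N=1 Z=0
after  1: x0=0x7c x1=0xb7 x2=0xb5 x3=0x52 x4=0xc5  N=0 Z=0
after  2: x0=0x7c x1=0xf7 x2=0xb5 x3=0x52 x4=0xc5  N=1 Z=0
after  3: x0=0x7c x1=0xf7 x2=0x73 x3=0x52 x4=0xc5  N=0 Z=0
after  4: x0=0xa5 x1=0xf7 x2=0x73 x3=0x52 x4=0xc5  N=1 Z=0
after  5: x0=0xa5 x1=0xf7 x2=0x73 x3=0x84 x4=0xc5  N=1 Z=0
-- IRQ taken; context saved, return-PC = 6 --

SAVED = 0xa5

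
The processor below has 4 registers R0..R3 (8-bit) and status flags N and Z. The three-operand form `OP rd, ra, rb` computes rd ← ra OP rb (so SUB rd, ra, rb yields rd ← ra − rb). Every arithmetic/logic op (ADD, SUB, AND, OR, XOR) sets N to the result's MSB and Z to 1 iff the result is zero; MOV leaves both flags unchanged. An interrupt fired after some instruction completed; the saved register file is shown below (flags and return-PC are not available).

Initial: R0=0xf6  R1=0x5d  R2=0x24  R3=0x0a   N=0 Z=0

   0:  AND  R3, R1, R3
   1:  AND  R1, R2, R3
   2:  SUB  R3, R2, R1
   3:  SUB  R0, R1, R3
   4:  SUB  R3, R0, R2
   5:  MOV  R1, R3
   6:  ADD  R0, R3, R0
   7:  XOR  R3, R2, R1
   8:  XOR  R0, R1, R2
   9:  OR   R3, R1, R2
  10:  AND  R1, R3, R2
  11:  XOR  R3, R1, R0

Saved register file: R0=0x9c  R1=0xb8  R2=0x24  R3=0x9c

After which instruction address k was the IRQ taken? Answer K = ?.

K = 8

after  0: R0=0xf6 R1=0x5d R2=0x24 R3=0x08  N=0 Z=0
after  1: R0=0xf6 R1=0x00 R2=0x24 R3=0x08  N=0 Z=1
after  2: R0=0xf6 R1=0x00 R2=0x24 R3=0x24  N=0 Z=0
after  3: R0=0xdc R1=0x00 R2=0x24 R3=0x24  N=1 Z=0
after  4: R0=0xdc R1=0x00 R2=0x24 R3=0xb8  N=1 Z=0
after  5: R0=0xdc R1=0xb8 R2=0x24 R3=0xb8  N=1 Z=0
after  6: R0=0x94 R1=0xb8 R2=0x24 R3=0xb8  N=1 Z=0
after  7: R0=0x94 R1=0xb8 R2=0x24 R3=0x9c  N=1 Z=0
after  8: R0=0x9c R1=0xb8 R2=0x24 R3=0x9c  N=1 Z=0
-- IRQ taken; context saved, return-PC = 9 --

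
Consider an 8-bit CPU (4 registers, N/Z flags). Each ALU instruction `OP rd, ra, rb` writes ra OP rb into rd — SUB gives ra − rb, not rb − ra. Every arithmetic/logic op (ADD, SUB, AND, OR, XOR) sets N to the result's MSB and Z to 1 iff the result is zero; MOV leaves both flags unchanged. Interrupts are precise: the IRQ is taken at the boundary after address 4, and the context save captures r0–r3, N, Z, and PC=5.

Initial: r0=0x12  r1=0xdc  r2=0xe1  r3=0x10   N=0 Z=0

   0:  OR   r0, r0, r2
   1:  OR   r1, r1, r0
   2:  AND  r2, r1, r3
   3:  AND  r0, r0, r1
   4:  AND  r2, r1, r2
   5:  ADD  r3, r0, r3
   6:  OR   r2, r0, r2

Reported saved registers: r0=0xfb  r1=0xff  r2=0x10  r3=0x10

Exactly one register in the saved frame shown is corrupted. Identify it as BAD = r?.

BAD = r0

after  0: r0=0xf3 r1=0xdc r2=0xe1 r3=0x10  N=1 Z=0
after  1: r0=0xf3 r1=0xff r2=0xe1 r3=0x10  N=1 Z=0
after  2: r0=0xf3 r1=0xff r2=0x10 r3=0x10  N=0 Z=0
after  3: r0=0xf3 r1=0xff r2=0x10 r3=0x10  N=1 Z=0
after  4: r0=0xf3 r1=0xff r2=0x10 r3=0x10  N=0 Z=0
-- IRQ taken; context saved, return-PC = 5 --
mismatch: r0: reported 0xfb vs actual 0xf3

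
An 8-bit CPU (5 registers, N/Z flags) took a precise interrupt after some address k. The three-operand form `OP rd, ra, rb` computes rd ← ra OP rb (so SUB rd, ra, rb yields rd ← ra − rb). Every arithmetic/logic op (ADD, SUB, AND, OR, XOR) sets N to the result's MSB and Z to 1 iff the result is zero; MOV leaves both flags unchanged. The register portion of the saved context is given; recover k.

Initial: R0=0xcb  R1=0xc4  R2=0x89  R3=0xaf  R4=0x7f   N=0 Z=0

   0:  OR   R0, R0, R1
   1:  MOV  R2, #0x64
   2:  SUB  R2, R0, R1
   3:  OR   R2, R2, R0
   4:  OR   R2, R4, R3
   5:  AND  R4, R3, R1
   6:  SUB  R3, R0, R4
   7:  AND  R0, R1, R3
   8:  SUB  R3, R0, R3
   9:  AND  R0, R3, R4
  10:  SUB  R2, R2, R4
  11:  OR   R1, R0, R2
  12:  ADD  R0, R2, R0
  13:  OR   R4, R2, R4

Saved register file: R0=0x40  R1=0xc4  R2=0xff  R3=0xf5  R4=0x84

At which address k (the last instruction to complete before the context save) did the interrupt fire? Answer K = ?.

after  0: R0=0xcf R1=0xc4 R2=0x89 R3=0xaf R4=0x7f  N=1 Z=0
after  1: R0=0xcf R1=0xc4 R2=0x64 R3=0xaf R4=0x7f  N=1 Z=0
after  2: R0=0xcf R1=0xc4 R2=0x0b R3=0xaf R4=0x7f  N=0 Z=0
after  3: R0=0xcf R1=0xc4 R2=0xcf R3=0xaf R4=0x7f  N=1 Z=0
after  4: R0=0xcf R1=0xc4 R2=0xff R3=0xaf R4=0x7f  N=1 Z=0
after  5: R0=0xcf R1=0xc4 R2=0xff R3=0xaf R4=0x84  N=1 Z=0
after  6: R0=0xcf R1=0xc4 R2=0xff R3=0x4b R4=0x84  N=0 Z=0
after  7: R0=0x40 R1=0xc4 R2=0xff R3=0x4b R4=0x84  N=0 Z=0
after  8: R0=0x40 R1=0xc4 R2=0xff R3=0xf5 R4=0x84  N=1 Z=0
-- IRQ taken; context saved, return-PC = 9 --

K = 8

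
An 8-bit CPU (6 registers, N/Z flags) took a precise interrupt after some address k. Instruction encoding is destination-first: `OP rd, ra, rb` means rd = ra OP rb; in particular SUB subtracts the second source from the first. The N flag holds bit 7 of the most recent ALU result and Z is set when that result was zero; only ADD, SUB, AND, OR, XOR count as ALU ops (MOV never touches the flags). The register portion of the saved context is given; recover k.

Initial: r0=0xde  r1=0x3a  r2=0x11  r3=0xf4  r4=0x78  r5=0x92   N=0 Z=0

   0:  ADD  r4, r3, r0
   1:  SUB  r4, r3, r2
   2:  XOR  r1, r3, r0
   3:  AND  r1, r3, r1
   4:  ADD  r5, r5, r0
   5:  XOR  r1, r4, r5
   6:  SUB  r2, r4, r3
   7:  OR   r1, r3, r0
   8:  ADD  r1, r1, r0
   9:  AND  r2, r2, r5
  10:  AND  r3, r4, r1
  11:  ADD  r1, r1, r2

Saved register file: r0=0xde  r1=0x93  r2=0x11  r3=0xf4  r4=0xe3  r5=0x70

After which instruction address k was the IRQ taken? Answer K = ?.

K = 5

after  0: r0=0xde r1=0x3a r2=0x11 r3=0xf4 r4=0xd2 r5=0x92  N=1 Z=0
after  1: r0=0xde r1=0x3a r2=0x11 r3=0xf4 r4=0xe3 r5=0x92  N=1 Z=0
after  2: r0=0xde r1=0x2a r2=0x11 r3=0xf4 r4=0xe3 r5=0x92  N=0 Z=0
after  3: r0=0xde r1=0x20 r2=0x11 r3=0xf4 r4=0xe3 r5=0x92  N=0 Z=0
after  4: r0=0xde r1=0x20 r2=0x11 r3=0xf4 r4=0xe3 r5=0x70  N=0 Z=0
after  5: r0=0xde r1=0x93 r2=0x11 r3=0xf4 r4=0xe3 r5=0x70  N=1 Z=0
-- IRQ taken; context saved, return-PC = 6 --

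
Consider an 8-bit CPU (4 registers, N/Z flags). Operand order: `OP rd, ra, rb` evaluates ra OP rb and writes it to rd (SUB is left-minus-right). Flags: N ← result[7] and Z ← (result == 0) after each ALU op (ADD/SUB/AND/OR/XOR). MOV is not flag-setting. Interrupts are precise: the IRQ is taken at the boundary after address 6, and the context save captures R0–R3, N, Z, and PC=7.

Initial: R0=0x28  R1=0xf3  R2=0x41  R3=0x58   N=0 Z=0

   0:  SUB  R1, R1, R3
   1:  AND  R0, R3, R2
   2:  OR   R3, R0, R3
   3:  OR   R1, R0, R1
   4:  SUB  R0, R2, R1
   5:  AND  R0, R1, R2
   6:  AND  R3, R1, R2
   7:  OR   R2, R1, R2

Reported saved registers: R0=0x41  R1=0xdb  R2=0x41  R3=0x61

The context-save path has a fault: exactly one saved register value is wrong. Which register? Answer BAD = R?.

BAD = R3

after  0: R0=0x28 R1=0x9b R2=0x41 R3=0x58  N=1 Z=0
after  1: R0=0x40 R1=0x9b R2=0x41 R3=0x58  N=0 Z=0
after  2: R0=0x40 R1=0x9b R2=0x41 R3=0x58  N=0 Z=0
after  3: R0=0x40 R1=0xdb R2=0x41 R3=0x58  N=1 Z=0
after  4: R0=0x66 R1=0xdb R2=0x41 R3=0x58  N=0 Z=0
after  5: R0=0x41 R1=0xdb R2=0x41 R3=0x58  N=0 Z=0
after  6: R0=0x41 R1=0xdb R2=0x41 R3=0x41  N=0 Z=0
-- IRQ taken; context saved, return-PC = 7 --
mismatch: R3: reported 0x61 vs actual 0x41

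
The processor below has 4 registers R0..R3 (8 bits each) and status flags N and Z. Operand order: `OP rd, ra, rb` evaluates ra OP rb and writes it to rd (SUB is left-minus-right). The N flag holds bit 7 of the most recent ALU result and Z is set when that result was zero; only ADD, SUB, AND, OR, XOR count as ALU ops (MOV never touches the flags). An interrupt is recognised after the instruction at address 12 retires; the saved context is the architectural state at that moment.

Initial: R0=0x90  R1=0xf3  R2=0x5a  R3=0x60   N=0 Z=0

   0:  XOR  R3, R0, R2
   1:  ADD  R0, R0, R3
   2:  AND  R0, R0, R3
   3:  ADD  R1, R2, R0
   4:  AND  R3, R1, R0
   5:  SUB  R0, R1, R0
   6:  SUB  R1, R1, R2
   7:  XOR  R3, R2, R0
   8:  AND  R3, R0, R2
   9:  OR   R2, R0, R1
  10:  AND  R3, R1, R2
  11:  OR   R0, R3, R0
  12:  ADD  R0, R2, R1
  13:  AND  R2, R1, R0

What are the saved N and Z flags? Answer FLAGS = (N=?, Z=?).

FLAGS = (N=1, Z=0)

after  0: R0=0x90 R1=0xf3 R2=0x5a R3=0xca  N=1 Z=0
after  1: R0=0x5a R1=0xf3 R2=0x5a R3=0xca  N=0 Z=0
after  2: R0=0x4a R1=0xf3 R2=0x5a R3=0xca  N=0 Z=0
after  3: R0=0x4a R1=0xa4 R2=0x5a R3=0xca  N=1 Z=0
after  4: R0=0x4a R1=0xa4 R2=0x5a R3=0x00  N=0 Z=1
after  5: R0=0x5a R1=0xa4 R2=0x5a R3=0x00  N=0 Z=0
after  6: R0=0x5a R1=0x4a R2=0x5a R3=0x00  N=0 Z=0
after  7: R0=0x5a R1=0x4a R2=0x5a R3=0x00  N=0 Z=1
after  8: R0=0x5a R1=0x4a R2=0x5a R3=0x5a  N=0 Z=0
after  9: R0=0x5a R1=0x4a R2=0x5a R3=0x5a  N=0 Z=0
after 10: R0=0x5a R1=0x4a R2=0x5a R3=0x4a  N=0 Z=0
after 11: R0=0x5a R1=0x4a R2=0x5a R3=0x4a  N=0 Z=0
after 12: R0=0xa4 R1=0x4a R2=0x5a R3=0x4a  N=1 Z=0
-- IRQ taken; context saved, return-PC = 13 --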